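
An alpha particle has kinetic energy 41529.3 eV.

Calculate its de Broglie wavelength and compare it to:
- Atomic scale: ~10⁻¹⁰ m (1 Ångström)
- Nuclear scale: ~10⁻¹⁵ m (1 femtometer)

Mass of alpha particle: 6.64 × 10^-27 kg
λ = 7.05 × 10^-14 m, which is between nuclear and atomic scales.

Using λ = h/√(2mKE):

KE = 41529.3 eV = 6.654 × 10^-15 J

λ = h/√(2mKE)
λ = (6.626 × 10^-34 J·s) / √(2 × 6.64 × 10^-27 kg × 6.654 × 10^-15 J)
λ = 7.05 × 10^-14 m

Comparison:
- Atomic scale (10⁻¹⁰ m): λ is 0.0007× this size
- Nuclear scale (10⁻¹⁵ m): λ is 70× this size

The wavelength is between nuclear and atomic scales.

This wavelength is appropriate for probing atomic structure but too large for nuclear physics experiments.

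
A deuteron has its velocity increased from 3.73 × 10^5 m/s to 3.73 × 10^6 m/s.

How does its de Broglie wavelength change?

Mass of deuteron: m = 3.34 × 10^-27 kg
The wavelength decreases by a factor of 10.

Using λ = h/(mv):

Initial wavelength: λ₁ = h/(mv₁) = 5.32 × 10^-13 m
Final wavelength: λ₂ = h/(mv₂) = 5.32 × 10^-14 m

Since λ ∝ 1/v, when velocity increases by a factor of 10, the wavelength decreases by a factor of 10.

λ₂/λ₁ = v₁/v₂ = 1/10

The wavelength decreases by a factor of 10.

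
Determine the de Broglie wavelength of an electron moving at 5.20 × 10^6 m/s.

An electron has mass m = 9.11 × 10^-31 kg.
1.40 × 10^-10 m

Using the de Broglie relation λ = h/(mv):

λ = h/(mv)
λ = (6.626 × 10^-34 J·s) / (9.11 × 10^-31 kg × 5.20 × 10^6 m/s)
λ = 1.40 × 10^-10 m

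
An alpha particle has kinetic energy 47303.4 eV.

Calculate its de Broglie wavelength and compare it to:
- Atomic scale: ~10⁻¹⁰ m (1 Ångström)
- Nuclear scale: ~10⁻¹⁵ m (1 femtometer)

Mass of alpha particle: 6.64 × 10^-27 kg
λ = 6.60 × 10^-14 m, which is between nuclear and atomic scales.

Using λ = h/√(2mKE):

KE = 47303.4 eV = 7.579 × 10^-15 J

λ = h/√(2mKE)
λ = (6.626 × 10^-34 J·s) / √(2 × 6.64 × 10^-27 kg × 7.579 × 10^-15 J)
λ = 6.60 × 10^-14 m

Comparison:
- Atomic scale (10⁻¹⁰ m): λ is 0.00066× this size
- Nuclear scale (10⁻¹⁵ m): λ is 66× this size

The wavelength is between nuclear and atomic scales.

This wavelength is appropriate for probing atomic structure but too large for nuclear physics experiments.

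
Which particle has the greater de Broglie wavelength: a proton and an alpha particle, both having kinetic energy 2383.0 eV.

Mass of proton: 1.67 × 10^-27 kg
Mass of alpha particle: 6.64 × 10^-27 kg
The proton has the longer wavelength.

Using λ = h/√(2mKE):

For proton: λ₁ = h/√(2m₁KE) = 5.87 × 10^-13 m
For alpha particle: λ₂ = h/√(2m₂KE) = 2.94 × 10^-13 m

Since λ ∝ 1/√m at constant kinetic energy, the lighter particle has the longer wavelength.

The proton has the longer de Broglie wavelength.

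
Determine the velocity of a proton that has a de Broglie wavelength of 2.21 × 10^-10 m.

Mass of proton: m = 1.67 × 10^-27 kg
1.80 × 10^3 m/s

From the de Broglie relation λ = h/(mv), we solve for v:

v = h/(mλ)
v = (6.626 × 10^-34 J·s) / (1.67 × 10^-27 kg × 2.21 × 10^-10 m)
v = 1.80 × 10^3 m/s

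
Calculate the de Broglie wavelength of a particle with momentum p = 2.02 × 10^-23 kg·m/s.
3.28 × 10^-11 m

Using the de Broglie relation λ = h/p:

λ = h/p
λ = (6.626 × 10^-34 J·s) / (2.02 × 10^-23 kg·m/s)
λ = 3.28 × 10^-11 m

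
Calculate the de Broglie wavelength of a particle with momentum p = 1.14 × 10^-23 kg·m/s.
5.81 × 10^-11 m

Using the de Broglie relation λ = h/p:

λ = h/p
λ = (6.626 × 10^-34 J·s) / (1.14 × 10^-23 kg·m/s)
λ = 5.81 × 10^-11 m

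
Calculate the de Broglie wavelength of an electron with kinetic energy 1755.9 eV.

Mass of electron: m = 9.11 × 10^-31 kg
2.93 × 10^-11 m

Using λ = h/√(2mKE):

First convert KE to Joules: KE = 1755.9 eV = 2.813 × 10^-16 J

λ = h/√(2mKE)
λ = (6.626 × 10^-34 J·s) / √(2 × 9.11 × 10^-31 kg × 2.813 × 10^-16 J)
λ = 2.93 × 10^-11 m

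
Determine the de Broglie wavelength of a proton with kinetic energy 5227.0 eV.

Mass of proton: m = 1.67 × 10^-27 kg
3.96 × 10^-13 m

Using λ = h/√(2mKE):

First convert KE to Joules: KE = 5227.0 eV = 8.375 × 10^-16 J

λ = h/√(2mKE)
λ = (6.626 × 10^-34 J·s) / √(2 × 1.67 × 10^-27 kg × 8.375 × 10^-16 J)
λ = 3.96 × 10^-13 m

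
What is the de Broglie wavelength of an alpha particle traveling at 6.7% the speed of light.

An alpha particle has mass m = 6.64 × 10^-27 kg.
4.97 × 10^-15 m

Using the de Broglie relation λ = h/(mv):

v = 6.7% × c = 2.009 × 10^7 m/s

λ = h/(mv)
λ = (6.626 × 10^-34 J·s) / (6.64 × 10^-27 kg × 2.009 × 10^7 m/s)
λ = 4.97 × 10^-15 m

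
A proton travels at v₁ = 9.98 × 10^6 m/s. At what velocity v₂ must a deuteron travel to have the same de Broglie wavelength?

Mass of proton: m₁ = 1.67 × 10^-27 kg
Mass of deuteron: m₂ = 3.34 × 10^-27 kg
v₂ = 4.99 × 10^6 m/s

For equal de Broglie wavelengths: λ₁ = λ₂

h/(m₁v₁) = h/(m₂v₂)
m₁v₁ = m₂v₂
v₂ = v₁ · (m₁/m₂)

v₂ = 9.98 × 10^6 m/s × (1.67 × 10^-27 kg / 3.34 × 10^-27 kg)
v₂ = 4.99 × 10^6 m/s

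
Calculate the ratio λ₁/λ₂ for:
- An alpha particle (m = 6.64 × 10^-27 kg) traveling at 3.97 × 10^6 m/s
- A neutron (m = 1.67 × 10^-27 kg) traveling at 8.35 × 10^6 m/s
λ₁/λ₂ = 0.529

Using λ = h/(mv):

λ₁ = h/(m₁v₁) = 2.51 × 10^-14 m
λ₂ = h/(m₂v₂) = 4.75 × 10^-14 m

Ratio λ₁/λ₂ = (m₂v₂)/(m₁v₁)
         = (1.67 × 10^-27 kg × 8.35 × 10^6 m/s) / (6.64 × 10^-27 kg × 3.97 × 10^6 m/s)
         = 0.529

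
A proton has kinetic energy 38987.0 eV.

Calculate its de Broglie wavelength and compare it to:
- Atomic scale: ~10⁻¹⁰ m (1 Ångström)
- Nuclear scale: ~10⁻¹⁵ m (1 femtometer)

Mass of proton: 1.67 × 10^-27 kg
λ = 1.45 × 10^-13 m, which is between nuclear and atomic scales.

Using λ = h/√(2mKE):

KE = 38987.0 eV = 6.246 × 10^-15 J

λ = h/√(2mKE)
λ = (6.626 × 10^-34 J·s) / √(2 × 1.67 × 10^-27 kg × 6.246 × 10^-15 J)
λ = 1.45 × 10^-13 m

Comparison:
- Atomic scale (10⁻¹⁰ m): λ is 0.0015× this size
- Nuclear scale (10⁻¹⁵ m): λ is 1.5e+02× this size

The wavelength is between nuclear and atomic scales.

This wavelength is appropriate for probing atomic structure but too large for nuclear physics experiments.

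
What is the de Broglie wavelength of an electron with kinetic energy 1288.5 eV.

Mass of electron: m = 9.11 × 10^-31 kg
3.42 × 10^-11 m

Using λ = h/√(2mKE):

First convert KE to Joules: KE = 1288.5 eV = 2.064 × 10^-16 J

λ = h/√(2mKE)
λ = (6.626 × 10^-34 J·s) / √(2 × 9.11 × 10^-31 kg × 2.064 × 10^-16 J)
λ = 3.42 × 10^-11 m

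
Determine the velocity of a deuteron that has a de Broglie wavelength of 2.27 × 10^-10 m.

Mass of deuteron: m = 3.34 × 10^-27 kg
8.74 × 10^2 m/s

From the de Broglie relation λ = h/(mv), we solve for v:

v = h/(mλ)
v = (6.626 × 10^-34 J·s) / (3.34 × 10^-27 kg × 2.27 × 10^-10 m)
v = 8.74 × 10^2 m/s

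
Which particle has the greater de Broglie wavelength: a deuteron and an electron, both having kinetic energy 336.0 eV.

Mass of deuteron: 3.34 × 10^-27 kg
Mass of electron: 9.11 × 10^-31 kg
The electron has the longer wavelength.

Using λ = h/√(2mKE):

For deuteron: λ₁ = h/√(2m₁KE) = 1.10 × 10^-12 m
For electron: λ₂ = h/√(2m₂KE) = 6.69 × 10^-11 m

Since λ ∝ 1/√m at constant kinetic energy, the lighter particle has the longer wavelength.

The electron has the longer de Broglie wavelength.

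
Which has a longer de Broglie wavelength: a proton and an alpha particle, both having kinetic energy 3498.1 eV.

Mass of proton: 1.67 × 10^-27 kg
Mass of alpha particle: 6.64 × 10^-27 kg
The proton has the longer wavelength.

Using λ = h/√(2mKE):

For proton: λ₁ = h/√(2m₁KE) = 4.84 × 10^-13 m
For alpha particle: λ₂ = h/√(2m₂KE) = 2.43 × 10^-13 m

Since λ ∝ 1/√m at constant kinetic energy, the lighter particle has the longer wavelength.

The proton has the longer de Broglie wavelength.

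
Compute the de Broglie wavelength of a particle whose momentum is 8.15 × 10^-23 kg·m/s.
8.13 × 10^-12 m

Using the de Broglie relation λ = h/p:

λ = h/p
λ = (6.626 × 10^-34 J·s) / (8.15 × 10^-23 kg·m/s)
λ = 8.13 × 10^-12 m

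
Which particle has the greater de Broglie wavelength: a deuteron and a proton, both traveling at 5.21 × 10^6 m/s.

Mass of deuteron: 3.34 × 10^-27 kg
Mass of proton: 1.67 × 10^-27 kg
The proton has the longer wavelength.

Using λ = h/(mv), since both particles have the same velocity, the wavelength depends only on mass.

For deuteron: λ₁ = h/(m₁v) = 3.81 × 10^-14 m
For proton: λ₂ = h/(m₂v) = 7.62 × 10^-14 m

Since λ ∝ 1/m at constant velocity, the lighter particle has the longer wavelength.

The proton has the longer de Broglie wavelength.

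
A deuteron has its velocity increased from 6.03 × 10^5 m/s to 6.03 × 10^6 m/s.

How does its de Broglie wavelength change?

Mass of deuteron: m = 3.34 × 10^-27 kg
The wavelength decreases by a factor of 10.

Using λ = h/(mv):

Initial wavelength: λ₁ = h/(mv₁) = 3.29 × 10^-13 m
Final wavelength: λ₂ = h/(mv₂) = 3.29 × 10^-14 m

Since λ ∝ 1/v, when velocity increases by a factor of 10, the wavelength decreases by a factor of 10.

λ₂/λ₁ = v₁/v₂ = 1/10

The wavelength decreases by a factor of 10.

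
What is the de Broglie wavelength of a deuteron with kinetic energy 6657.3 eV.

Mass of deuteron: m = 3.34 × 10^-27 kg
2.48 × 10^-13 m

Using λ = h/√(2mKE):

First convert KE to Joules: KE = 6657.3 eV = 1.067 × 10^-15 J

λ = h/√(2mKE)
λ = (6.626 × 10^-34 J·s) / √(2 × 3.34 × 10^-27 kg × 1.067 × 10^-15 J)
λ = 2.48 × 10^-13 m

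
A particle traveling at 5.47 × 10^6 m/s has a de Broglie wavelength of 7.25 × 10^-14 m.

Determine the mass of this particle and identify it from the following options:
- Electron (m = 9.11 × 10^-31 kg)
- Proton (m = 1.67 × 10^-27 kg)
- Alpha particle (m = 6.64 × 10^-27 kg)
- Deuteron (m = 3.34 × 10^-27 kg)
The particle is a proton.

From λ = h/(mv), solve for mass:

m = h/(λv)
m = (6.626 × 10^-34 J·s) / (7.25 × 10^-14 m × 5.47 × 10^6 m/s)
m = 1.67 × 10^-27 kg

Comparing with the listed masses, this is closest to a proton.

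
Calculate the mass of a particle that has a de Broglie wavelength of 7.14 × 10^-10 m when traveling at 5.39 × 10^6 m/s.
1.72 × 10^-31 kg

From the de Broglie relation λ = h/(mv), we solve for m:

m = h/(λv)
m = (6.626 × 10^-34 J·s) / (7.14 × 10^-10 m × 5.39 × 10^6 m/s)
m = 1.72 × 10^-31 kg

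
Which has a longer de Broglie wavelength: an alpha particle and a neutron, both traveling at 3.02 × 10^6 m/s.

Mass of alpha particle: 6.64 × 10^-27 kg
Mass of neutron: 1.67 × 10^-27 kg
The neutron has the longer wavelength.

Using λ = h/(mv), since both particles have the same velocity, the wavelength depends only on mass.

For alpha particle: λ₁ = h/(m₁v) = 3.30 × 10^-14 m
For neutron: λ₂ = h/(m₂v) = 1.31 × 10^-13 m

Since λ ∝ 1/m at constant velocity, the lighter particle has the longer wavelength.

The neutron has the longer de Broglie wavelength.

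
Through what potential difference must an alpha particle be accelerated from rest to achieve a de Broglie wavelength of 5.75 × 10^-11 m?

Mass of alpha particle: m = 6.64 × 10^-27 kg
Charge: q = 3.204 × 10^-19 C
3.12 × 10^-2 V

From λ = h/√(2mqV), we solve for V:

λ² = h²/(2mqV)
V = h²/(2mqλ²)
V = (6.626 × 10^-34 J·s)² / (2 × 6.64 × 10^-27 kg × 3.204 × 10^-19 C × (5.75 × 10^-11 m)²)
V = 3.12 × 10^-2 V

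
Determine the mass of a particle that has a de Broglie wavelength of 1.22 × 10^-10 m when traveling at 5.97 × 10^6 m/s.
9.10 × 10^-31 kg

From the de Broglie relation λ = h/(mv), we solve for m:

m = h/(λv)
m = (6.626 × 10^-34 J·s) / (1.22 × 10^-10 m × 5.97 × 10^6 m/s)
m = 9.10 × 10^-31 kg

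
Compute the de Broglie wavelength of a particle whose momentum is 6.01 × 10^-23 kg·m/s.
1.10 × 10^-11 m

Using the de Broglie relation λ = h/p:

λ = h/p
λ = (6.626 × 10^-34 J·s) / (6.01 × 10^-23 kg·m/s)
λ = 1.10 × 10^-11 m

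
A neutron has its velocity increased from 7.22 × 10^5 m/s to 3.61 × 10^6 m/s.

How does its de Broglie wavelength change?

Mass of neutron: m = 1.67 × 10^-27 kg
The wavelength decreases by a factor of 5.

Using λ = h/(mv):

Initial wavelength: λ₁ = h/(mv₁) = 5.50 × 10^-13 m
Final wavelength: λ₂ = h/(mv₂) = 1.10 × 10^-13 m

Since λ ∝ 1/v, when velocity increases by a factor of 5, the wavelength decreases by a factor of 5.

λ₂/λ₁ = v₁/v₂ = 1/5

The wavelength decreases by a factor of 5.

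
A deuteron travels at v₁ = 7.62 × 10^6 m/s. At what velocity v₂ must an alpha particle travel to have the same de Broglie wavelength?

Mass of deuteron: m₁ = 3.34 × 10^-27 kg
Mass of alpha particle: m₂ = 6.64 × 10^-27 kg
v₂ = 3.83 × 10^6 m/s

For equal de Broglie wavelengths: λ₁ = λ₂

h/(m₁v₁) = h/(m₂v₂)
m₁v₁ = m₂v₂
v₂ = v₁ · (m₁/m₂)

v₂ = 7.62 × 10^6 m/s × (3.34 × 10^-27 kg / 6.64 × 10^-27 kg)
v₂ = 3.83 × 10^6 m/s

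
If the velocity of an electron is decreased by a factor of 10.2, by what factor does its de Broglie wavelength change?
The wavelength increases by a factor of 10.2.

From λ = h/(mv), the wavelength is inversely proportional to velocity:

λ ∝ 1/v

If v → v/10.2, then λ → 10.2λ

When velocity is decreased by a factor of 10.2, the wavelength increases by a factor of 10.2.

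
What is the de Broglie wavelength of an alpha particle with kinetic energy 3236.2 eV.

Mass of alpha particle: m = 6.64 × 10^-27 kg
2.53 × 10^-13 m

Using λ = h/√(2mKE):

First convert KE to Joules: KE = 3236.2 eV = 5.185 × 10^-16 J

λ = h/√(2mKE)
λ = (6.626 × 10^-34 J·s) / √(2 × 6.64 × 10^-27 kg × 5.185 × 10^-16 J)
λ = 2.53 × 10^-13 m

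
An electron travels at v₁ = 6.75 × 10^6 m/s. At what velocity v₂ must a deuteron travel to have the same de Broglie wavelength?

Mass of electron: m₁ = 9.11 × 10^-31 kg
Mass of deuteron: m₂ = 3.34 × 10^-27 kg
v₂ = 1.84 × 10^3 m/s

For equal de Broglie wavelengths: λ₁ = λ₂

h/(m₁v₁) = h/(m₂v₂)
m₁v₁ = m₂v₂
v₂ = v₁ · (m₁/m₂)

v₂ = 6.75 × 10^6 m/s × (9.11 × 10^-31 kg / 3.34 × 10^-27 kg)
v₂ = 1.84 × 10^3 m/s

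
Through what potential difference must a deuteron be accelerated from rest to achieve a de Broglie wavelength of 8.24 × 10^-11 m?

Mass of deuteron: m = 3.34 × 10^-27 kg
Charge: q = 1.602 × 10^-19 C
6.04 × 10^-2 V

From λ = h/√(2mqV), we solve for V:

λ² = h²/(2mqV)
V = h²/(2mqλ²)
V = (6.626 × 10^-34 J·s)² / (2 × 3.34 × 10^-27 kg × 1.602 × 10^-19 C × (8.24 × 10^-11 m)²)
V = 6.04 × 10^-2 V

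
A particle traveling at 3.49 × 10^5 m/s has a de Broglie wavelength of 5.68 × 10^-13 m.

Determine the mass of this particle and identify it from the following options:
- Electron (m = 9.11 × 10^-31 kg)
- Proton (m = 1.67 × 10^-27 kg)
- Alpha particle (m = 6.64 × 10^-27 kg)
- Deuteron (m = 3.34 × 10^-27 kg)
The particle is a deuteron.

From λ = h/(mv), solve for mass:

m = h/(λv)
m = (6.626 × 10^-34 J·s) / (5.68 × 10^-13 m × 3.49 × 10^5 m/s)
m = 3.34 × 10^-27 kg

Comparing with the listed masses, this is closest to a deuteron.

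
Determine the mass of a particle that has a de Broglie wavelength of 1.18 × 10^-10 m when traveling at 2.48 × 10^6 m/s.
2.26 × 10^-30 kg

From the de Broglie relation λ = h/(mv), we solve for m:

m = h/(λv)
m = (6.626 × 10^-34 J·s) / (1.18 × 10^-10 m × 2.48 × 10^6 m/s)
m = 2.26 × 10^-30 kg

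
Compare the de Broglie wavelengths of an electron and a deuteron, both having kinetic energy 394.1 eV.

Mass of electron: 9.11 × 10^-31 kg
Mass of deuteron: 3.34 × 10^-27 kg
The electron has the longer wavelength.

Using λ = h/√(2mKE):

For electron: λ₁ = h/√(2m₁KE) = 6.18 × 10^-11 m
For deuteron: λ₂ = h/√(2m₂KE) = 1.02 × 10^-12 m

Since λ ∝ 1/√m at constant kinetic energy, the lighter particle has the longer wavelength.

The electron has the longer de Broglie wavelength.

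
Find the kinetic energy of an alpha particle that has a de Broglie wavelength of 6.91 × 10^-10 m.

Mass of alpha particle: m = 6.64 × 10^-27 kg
6.92 × 10^-23 J (or 4.32 × 10^-4 eV)

From λ = h/√(2mKE), we solve for KE:

λ² = h²/(2mKE)
KE = h²/(2mλ²)
KE = (6.626 × 10^-34 J·s)² / (2 × 6.64 × 10^-27 kg × (6.91 × 10^-10 m)²)
KE = 6.92 × 10^-23 J
KE = 4.32 × 10^-4 eV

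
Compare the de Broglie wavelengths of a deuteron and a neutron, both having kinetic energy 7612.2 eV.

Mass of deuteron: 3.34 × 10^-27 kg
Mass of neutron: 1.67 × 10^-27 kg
The neutron has the longer wavelength.

Using λ = h/√(2mKE):

For deuteron: λ₁ = h/√(2m₁KE) = 2.32 × 10^-13 m
For neutron: λ₂ = h/√(2m₂KE) = 3.28 × 10^-13 m

Since λ ∝ 1/√m at constant kinetic energy, the lighter particle has the longer wavelength.

The neutron has the longer de Broglie wavelength.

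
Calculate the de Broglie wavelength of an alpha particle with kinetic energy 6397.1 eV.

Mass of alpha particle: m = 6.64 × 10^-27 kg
1.80 × 10^-13 m

Using λ = h/√(2mKE):

First convert KE to Joules: KE = 6397.1 eV = 1.025 × 10^-15 J

λ = h/√(2mKE)
λ = (6.626 × 10^-34 J·s) / √(2 × 6.64 × 10^-27 kg × 1.025 × 10^-15 J)
λ = 1.80 × 10^-13 m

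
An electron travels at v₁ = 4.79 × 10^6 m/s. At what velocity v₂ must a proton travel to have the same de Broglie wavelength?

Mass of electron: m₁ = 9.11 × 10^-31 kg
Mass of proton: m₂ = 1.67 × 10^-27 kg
v₂ = 2.61 × 10^3 m/s

For equal de Broglie wavelengths: λ₁ = λ₂

h/(m₁v₁) = h/(m₂v₂)
m₁v₁ = m₂v₂
v₂ = v₁ · (m₁/m₂)

v₂ = 4.79 × 10^6 m/s × (9.11 × 10^-31 kg / 1.67 × 10^-27 kg)
v₂ = 2.61 × 10^3 m/s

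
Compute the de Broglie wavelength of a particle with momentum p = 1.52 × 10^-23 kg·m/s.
4.36 × 10^-11 m

Using the de Broglie relation λ = h/p:

λ = h/p
λ = (6.626 × 10^-34 J·s) / (1.52 × 10^-23 kg·m/s)
λ = 4.36 × 10^-11 m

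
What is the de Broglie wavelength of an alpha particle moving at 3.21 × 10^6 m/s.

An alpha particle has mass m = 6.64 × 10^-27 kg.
3.11 × 10^-14 m

Using the de Broglie relation λ = h/(mv):

λ = h/(mv)
λ = (6.626 × 10^-34 J·s) / (6.64 × 10^-27 kg × 3.21 × 10^6 m/s)
λ = 3.11 × 10^-14 m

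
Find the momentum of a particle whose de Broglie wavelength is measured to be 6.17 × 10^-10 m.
1.07 × 10^-24 kg·m/s

From the de Broglie relation λ = h/p, we solve for p:

p = h/λ
p = (6.626 × 10^-34 J·s) / (6.17 × 10^-10 m)
p = 1.07 × 10^-24 kg·m/s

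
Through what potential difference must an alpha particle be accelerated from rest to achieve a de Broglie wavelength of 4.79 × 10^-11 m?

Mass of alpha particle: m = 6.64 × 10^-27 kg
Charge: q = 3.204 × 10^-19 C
4.50 × 10^-2 V

From λ = h/√(2mqV), we solve for V:

λ² = h²/(2mqV)
V = h²/(2mqλ²)
V = (6.626 × 10^-34 J·s)² / (2 × 6.64 × 10^-27 kg × 3.204 × 10^-19 C × (4.79 × 10^-11 m)²)
V = 4.50 × 10^-2 V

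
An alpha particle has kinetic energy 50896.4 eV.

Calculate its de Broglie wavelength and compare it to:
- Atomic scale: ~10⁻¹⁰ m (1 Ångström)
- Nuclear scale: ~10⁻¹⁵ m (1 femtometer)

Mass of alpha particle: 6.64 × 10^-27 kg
λ = 6.37 × 10^-14 m, which is between nuclear and atomic scales.

Using λ = h/√(2mKE):

KE = 50896.4 eV = 8.155 × 10^-15 J

λ = h/√(2mKE)
λ = (6.626 × 10^-34 J·s) / √(2 × 6.64 × 10^-27 kg × 8.155 × 10^-15 J)
λ = 6.37 × 10^-14 m

Comparison:
- Atomic scale (10⁻¹⁰ m): λ is 0.00064× this size
- Nuclear scale (10⁻¹⁵ m): λ is 64× this size

The wavelength is between nuclear and atomic scales.

This wavelength is appropriate for probing atomic structure but too large for nuclear physics experiments.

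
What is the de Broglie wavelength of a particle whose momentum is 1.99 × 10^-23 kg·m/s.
3.33 × 10^-11 m

Using the de Broglie relation λ = h/p:

λ = h/p
λ = (6.626 × 10^-34 J·s) / (1.99 × 10^-23 kg·m/s)
λ = 3.33 × 10^-11 m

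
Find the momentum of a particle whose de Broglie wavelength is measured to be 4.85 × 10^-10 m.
1.37 × 10^-24 kg·m/s

From the de Broglie relation λ = h/p, we solve for p:

p = h/λ
p = (6.626 × 10^-34 J·s) / (4.85 × 10^-10 m)
p = 1.37 × 10^-24 kg·m/s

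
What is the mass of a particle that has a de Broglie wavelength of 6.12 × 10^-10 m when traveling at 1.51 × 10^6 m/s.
7.17 × 10^-31 kg

From the de Broglie relation λ = h/(mv), we solve for m:

m = h/(λv)
m = (6.626 × 10^-34 J·s) / (6.12 × 10^-10 m × 1.51 × 10^6 m/s)
m = 7.17 × 10^-31 kg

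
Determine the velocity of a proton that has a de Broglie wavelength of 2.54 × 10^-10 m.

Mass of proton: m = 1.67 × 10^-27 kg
1.56 × 10^3 m/s

From the de Broglie relation λ = h/(mv), we solve for v:

v = h/(mλ)
v = (6.626 × 10^-34 J·s) / (1.67 × 10^-27 kg × 2.54 × 10^-10 m)
v = 1.56 × 10^3 m/s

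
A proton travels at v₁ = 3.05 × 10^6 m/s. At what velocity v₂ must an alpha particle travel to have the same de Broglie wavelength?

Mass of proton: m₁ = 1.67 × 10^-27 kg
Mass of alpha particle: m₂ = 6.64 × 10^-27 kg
v₂ = 7.67 × 10^5 m/s

For equal de Broglie wavelengths: λ₁ = λ₂

h/(m₁v₁) = h/(m₂v₂)
m₁v₁ = m₂v₂
v₂ = v₁ · (m₁/m₂)

v₂ = 3.05 × 10^6 m/s × (1.67 × 10^-27 kg / 6.64 × 10^-27 kg)
v₂ = 7.67 × 10^5 m/s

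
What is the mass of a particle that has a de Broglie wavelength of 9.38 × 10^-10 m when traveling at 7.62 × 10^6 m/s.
9.27 × 10^-32 kg

From the de Broglie relation λ = h/(mv), we solve for m:

m = h/(λv)
m = (6.626 × 10^-34 J·s) / (9.38 × 10^-10 m × 7.62 × 10^6 m/s)
m = 9.27 × 10^-32 kg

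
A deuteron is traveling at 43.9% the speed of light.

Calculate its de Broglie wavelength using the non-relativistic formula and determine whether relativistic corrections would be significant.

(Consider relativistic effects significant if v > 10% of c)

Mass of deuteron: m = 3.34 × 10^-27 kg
Yes, relativistic corrections are needed.

Using the non-relativistic de Broglie formula λ = h/(mv):

v = 43.9% × c = 1.316 × 10^8 m/s

λ = h/(mv)
λ = (6.626 × 10^-34 J·s) / (3.34 × 10^-27 kg × 1.316 × 10^8 m/s)
λ = 1.51 × 10^-15 m

Since v = 43.9% of c > 10% of c, relativistic corrections ARE significant and the actual wavelength would differ from this non-relativistic estimate.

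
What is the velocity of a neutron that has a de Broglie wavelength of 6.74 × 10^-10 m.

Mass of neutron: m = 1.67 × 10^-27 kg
5.89 × 10^2 m/s

From the de Broglie relation λ = h/(mv), we solve for v:

v = h/(mλ)
v = (6.626 × 10^-34 J·s) / (1.67 × 10^-27 kg × 6.74 × 10^-10 m)
v = 5.89 × 10^2 m/s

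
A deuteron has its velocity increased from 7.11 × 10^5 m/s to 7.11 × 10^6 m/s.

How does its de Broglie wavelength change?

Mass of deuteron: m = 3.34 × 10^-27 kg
The wavelength decreases by a factor of 10.

Using λ = h/(mv):

Initial wavelength: λ₁ = h/(mv₁) = 2.79 × 10^-13 m
Final wavelength: λ₂ = h/(mv₂) = 2.79 × 10^-14 m

Since λ ∝ 1/v, when velocity increases by a factor of 10, the wavelength decreases by a factor of 10.

λ₂/λ₁ = v₁/v₂ = 1/10

The wavelength decreases by a factor of 10.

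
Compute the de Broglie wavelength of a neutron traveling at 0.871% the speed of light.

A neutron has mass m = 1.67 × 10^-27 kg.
1.52 × 10^-13 m

Using the de Broglie relation λ = h/(mv):

v = 0.871% × c = 2.611 × 10^6 m/s

λ = h/(mv)
λ = (6.626 × 10^-34 J·s) / (1.67 × 10^-27 kg × 2.611 × 10^6 m/s)
λ = 1.52 × 10^-13 m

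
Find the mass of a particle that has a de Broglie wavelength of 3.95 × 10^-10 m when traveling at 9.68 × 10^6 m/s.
1.73 × 10^-31 kg

From the de Broglie relation λ = h/(mv), we solve for m:

m = h/(λv)
m = (6.626 × 10^-34 J·s) / (3.95 × 10^-10 m × 9.68 × 10^6 m/s)
m = 1.73 × 10^-31 kg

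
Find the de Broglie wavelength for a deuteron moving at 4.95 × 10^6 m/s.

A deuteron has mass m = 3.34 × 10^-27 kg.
4.01 × 10^-14 m

Using the de Broglie relation λ = h/(mv):

λ = h/(mv)
λ = (6.626 × 10^-34 J·s) / (3.34 × 10^-27 kg × 4.95 × 10^6 m/s)
λ = 4.01 × 10^-14 m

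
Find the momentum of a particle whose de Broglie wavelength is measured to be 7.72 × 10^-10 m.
8.58 × 10^-25 kg·m/s

From the de Broglie relation λ = h/p, we solve for p:

p = h/λ
p = (6.626 × 10^-34 J·s) / (7.72 × 10^-10 m)
p = 8.58 × 10^-25 kg·m/s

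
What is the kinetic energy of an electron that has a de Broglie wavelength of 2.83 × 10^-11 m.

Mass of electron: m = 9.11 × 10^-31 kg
3.01 × 10^-16 J (or 1.88 × 10^3 eV)

From λ = h/√(2mKE), we solve for KE:

λ² = h²/(2mKE)
KE = h²/(2mλ²)
KE = (6.626 × 10^-34 J·s)² / (2 × 9.11 × 10^-31 kg × (2.83 × 10^-11 m)²)
KE = 3.01 × 10^-16 J
KE = 1.88 × 10^3 eV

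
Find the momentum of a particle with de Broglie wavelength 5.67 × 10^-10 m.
1.17 × 10^-24 kg·m/s

From the de Broglie relation λ = h/p, we solve for p:

p = h/λ
p = (6.626 × 10^-34 J·s) / (5.67 × 10^-10 m)
p = 1.17 × 10^-24 kg·m/s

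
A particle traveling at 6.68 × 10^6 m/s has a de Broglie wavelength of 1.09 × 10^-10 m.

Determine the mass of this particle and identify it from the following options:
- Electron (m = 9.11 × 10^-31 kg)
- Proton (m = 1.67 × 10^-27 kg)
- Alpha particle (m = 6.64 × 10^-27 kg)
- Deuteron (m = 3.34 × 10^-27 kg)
The particle is an electron.

From λ = h/(mv), solve for mass:

m = h/(λv)
m = (6.626 × 10^-34 J·s) / (1.09 × 10^-10 m × 6.68 × 10^6 m/s)
m = 9.10 × 10^-31 kg

Comparing with the listed masses, this is closest to an electron.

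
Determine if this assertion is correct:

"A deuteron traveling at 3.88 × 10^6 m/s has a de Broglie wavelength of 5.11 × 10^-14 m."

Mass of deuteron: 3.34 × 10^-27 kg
True

The claim is correct.

Using λ = h/(mv):
λ = (6.626 × 10^-34 J·s) / (3.34 × 10^-27 kg × 3.88 × 10^6 m/s)
λ = 5.11 × 10^-14 m

This matches the claimed value.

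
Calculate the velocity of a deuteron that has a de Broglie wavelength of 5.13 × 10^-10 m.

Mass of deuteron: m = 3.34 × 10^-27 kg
3.87 × 10^2 m/s

From the de Broglie relation λ = h/(mv), we solve for v:

v = h/(mλ)
v = (6.626 × 10^-34 J·s) / (3.34 × 10^-27 kg × 5.13 × 10^-10 m)
v = 3.87 × 10^2 m/s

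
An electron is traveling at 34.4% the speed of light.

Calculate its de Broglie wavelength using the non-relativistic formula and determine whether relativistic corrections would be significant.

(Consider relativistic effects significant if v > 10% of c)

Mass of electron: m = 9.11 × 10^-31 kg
Yes, relativistic corrections are needed.

Using the non-relativistic de Broglie formula λ = h/(mv):

v = 34.4% × c = 1.031 × 10^8 m/s

λ = h/(mv)
λ = (6.626 × 10^-34 J·s) / (9.11 × 10^-31 kg × 1.031 × 10^8 m/s)
λ = 7.05 × 10^-12 m

Since v = 34.4% of c > 10% of c, relativistic corrections ARE significant and the actual wavelength would differ from this non-relativistic estimate.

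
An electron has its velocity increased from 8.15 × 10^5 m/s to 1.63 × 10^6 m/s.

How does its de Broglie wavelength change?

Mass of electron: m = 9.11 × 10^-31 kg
The wavelength decreases by a factor of 2.

Using λ = h/(mv):

Initial wavelength: λ₁ = h/(mv₁) = 8.92 × 10^-10 m
Final wavelength: λ₂ = h/(mv₂) = 4.46 × 10^-10 m

Since λ ∝ 1/v, when velocity increases by a factor of 2, the wavelength decreases by a factor of 2.

λ₂/λ₁ = v₁/v₂ = 1/2

The wavelength decreases by a factor of 2.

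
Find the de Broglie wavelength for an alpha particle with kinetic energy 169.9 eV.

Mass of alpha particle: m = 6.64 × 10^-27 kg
1.10 × 10^-12 m

Using λ = h/√(2mKE):

First convert KE to Joules: KE = 169.9 eV = 2.722 × 10^-17 J

λ = h/√(2mKE)
λ = (6.626 × 10^-34 J·s) / √(2 × 6.64 × 10^-27 kg × 2.722 × 10^-17 J)
λ = 1.10 × 10^-12 m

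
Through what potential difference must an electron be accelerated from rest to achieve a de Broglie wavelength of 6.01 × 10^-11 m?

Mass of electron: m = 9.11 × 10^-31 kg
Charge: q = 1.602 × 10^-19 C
416 V

From λ = h/√(2mqV), we solve for V:

λ² = h²/(2mqV)
V = h²/(2mqλ²)
V = (6.626 × 10^-34 J·s)² / (2 × 9.11 × 10^-31 kg × 1.602 × 10^-19 C × (6.01 × 10^-11 m)²)
V = 416 V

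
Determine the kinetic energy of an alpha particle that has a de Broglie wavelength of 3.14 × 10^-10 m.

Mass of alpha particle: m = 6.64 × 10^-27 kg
3.35 × 10^-22 J (or 2.09 × 10^-3 eV)

From λ = h/√(2mKE), we solve for KE:

λ² = h²/(2mKE)
KE = h²/(2mλ²)
KE = (6.626 × 10^-34 J·s)² / (2 × 6.64 × 10^-27 kg × (3.14 × 10^-10 m)²)
KE = 3.35 × 10^-22 J
KE = 2.09 × 10^-3 eV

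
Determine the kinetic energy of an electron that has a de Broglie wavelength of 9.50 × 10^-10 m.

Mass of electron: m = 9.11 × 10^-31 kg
2.67 × 10^-19 J (or 1.67 eV)

From λ = h/√(2mKE), we solve for KE:

λ² = h²/(2mKE)
KE = h²/(2mλ²)
KE = (6.626 × 10^-34 J·s)² / (2 × 9.11 × 10^-31 kg × (9.50 × 10^-10 m)²)
KE = 2.67 × 10^-19 J
KE = 1.67 eV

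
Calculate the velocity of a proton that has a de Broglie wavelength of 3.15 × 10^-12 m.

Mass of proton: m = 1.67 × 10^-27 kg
1.26 × 10^5 m/s

From the de Broglie relation λ = h/(mv), we solve for v:

v = h/(mλ)
v = (6.626 × 10^-34 J·s) / (1.67 × 10^-27 kg × 3.15 × 10^-12 m)
v = 1.26 × 10^5 m/s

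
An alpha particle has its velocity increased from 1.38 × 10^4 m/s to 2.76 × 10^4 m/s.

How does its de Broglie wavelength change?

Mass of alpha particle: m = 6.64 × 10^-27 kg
The wavelength decreases by a factor of 2.

Using λ = h/(mv):

Initial wavelength: λ₁ = h/(mv₁) = 7.23 × 10^-12 m
Final wavelength: λ₂ = h/(mv₂) = 3.62 × 10^-12 m

Since λ ∝ 1/v, when velocity increases by a factor of 2, the wavelength decreases by a factor of 2.

λ₂/λ₁ = v₁/v₂ = 1/2

The wavelength decreases by a factor of 2.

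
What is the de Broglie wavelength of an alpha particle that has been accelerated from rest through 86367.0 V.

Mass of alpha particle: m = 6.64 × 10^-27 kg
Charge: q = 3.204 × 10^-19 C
3.46 × 10^-14 m

When a particle is accelerated through voltage V, it gains kinetic energy KE = qV.

The de Broglie wavelength is then λ = h/√(2mqV):

λ = h/√(2mqV)
λ = (6.626 × 10^-34 J·s) / √(2 × 6.64 × 10^-27 kg × 3.204 × 10^-19 C × 86367.0 V)
λ = 3.46 × 10^-14 m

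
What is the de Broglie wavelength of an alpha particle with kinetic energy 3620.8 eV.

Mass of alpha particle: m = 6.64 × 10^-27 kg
2.39 × 10^-13 m

Using λ = h/√(2mKE):

First convert KE to Joules: KE = 3620.8 eV = 5.801 × 10^-16 J

λ = h/√(2mKE)
λ = (6.626 × 10^-34 J·s) / √(2 × 6.64 × 10^-27 kg × 5.801 × 10^-16 J)
λ = 2.39 × 10^-13 m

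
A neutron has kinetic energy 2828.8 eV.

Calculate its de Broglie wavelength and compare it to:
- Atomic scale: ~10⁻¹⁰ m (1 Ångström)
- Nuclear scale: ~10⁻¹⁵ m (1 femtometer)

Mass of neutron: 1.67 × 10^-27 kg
λ = 5.39 × 10^-13 m, which is between nuclear and atomic scales.

Using λ = h/√(2mKE):

KE = 2828.8 eV = 4.532 × 10^-16 J

λ = h/√(2mKE)
λ = (6.626 × 10^-34 J·s) / √(2 × 1.67 × 10^-27 kg × 4.532 × 10^-16 J)
λ = 5.39 × 10^-13 m

Comparison:
- Atomic scale (10⁻¹⁰ m): λ is 0.0054× this size
- Nuclear scale (10⁻¹⁵ m): λ is 5.4e+02× this size

The wavelength is between nuclear and atomic scales.

This wavelength is appropriate for probing atomic structure but too large for nuclear physics experiments.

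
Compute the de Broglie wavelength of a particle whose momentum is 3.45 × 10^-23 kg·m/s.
1.92 × 10^-11 m

Using the de Broglie relation λ = h/p:

λ = h/p
λ = (6.626 × 10^-34 J·s) / (3.45 × 10^-23 kg·m/s)
λ = 1.92 × 10^-11 m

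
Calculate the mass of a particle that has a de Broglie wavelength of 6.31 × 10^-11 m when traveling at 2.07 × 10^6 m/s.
5.07 × 10^-30 kg

From the de Broglie relation λ = h/(mv), we solve for m:

m = h/(λv)
m = (6.626 × 10^-34 J·s) / (6.31 × 10^-11 m × 2.07 × 10^6 m/s)
m = 5.07 × 10^-30 kg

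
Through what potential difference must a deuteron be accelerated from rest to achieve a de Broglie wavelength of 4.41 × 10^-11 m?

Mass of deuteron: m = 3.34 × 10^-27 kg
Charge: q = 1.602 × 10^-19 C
2.11 × 10^-1 V

From λ = h/√(2mqV), we solve for V:

λ² = h²/(2mqV)
V = h²/(2mqλ²)
V = (6.626 × 10^-34 J·s)² / (2 × 3.34 × 10^-27 kg × 1.602 × 10^-19 C × (4.41 × 10^-11 m)²)
V = 2.11 × 10^-1 V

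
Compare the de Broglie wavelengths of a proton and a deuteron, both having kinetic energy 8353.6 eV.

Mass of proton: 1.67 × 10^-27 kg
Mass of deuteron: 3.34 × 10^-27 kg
The proton has the longer wavelength.

Using λ = h/√(2mKE):

For proton: λ₁ = h/√(2m₁KE) = 3.13 × 10^-13 m
For deuteron: λ₂ = h/√(2m₂KE) = 2.22 × 10^-13 m

Since λ ∝ 1/√m at constant kinetic energy, the lighter particle has the longer wavelength.

The proton has the longer de Broglie wavelength.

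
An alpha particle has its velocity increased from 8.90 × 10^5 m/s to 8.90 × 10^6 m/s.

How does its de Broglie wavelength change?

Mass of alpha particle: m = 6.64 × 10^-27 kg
The wavelength decreases by a factor of 10.

Using λ = h/(mv):

Initial wavelength: λ₁ = h/(mv₁) = 1.12 × 10^-13 m
Final wavelength: λ₂ = h/(mv₂) = 1.12 × 10^-14 m

Since λ ∝ 1/v, when velocity increases by a factor of 10, the wavelength decreases by a factor of 10.

λ₂/λ₁ = v₁/v₂ = 1/10

The wavelength decreases by a factor of 10.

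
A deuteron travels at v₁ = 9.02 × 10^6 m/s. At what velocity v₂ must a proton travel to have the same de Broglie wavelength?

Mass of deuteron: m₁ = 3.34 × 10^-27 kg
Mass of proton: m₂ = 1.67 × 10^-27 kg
v₂ = 1.80 × 10^7 m/s

For equal de Broglie wavelengths: λ₁ = λ₂

h/(m₁v₁) = h/(m₂v₂)
m₁v₁ = m₂v₂
v₂ = v₁ · (m₁/m₂)

v₂ = 9.02 × 10^6 m/s × (3.34 × 10^-27 kg / 1.67 × 10^-27 kg)
v₂ = 1.80 × 10^7 m/s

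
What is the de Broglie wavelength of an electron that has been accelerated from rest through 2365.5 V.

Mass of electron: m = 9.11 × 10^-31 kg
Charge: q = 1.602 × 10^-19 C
2.52 × 10^-11 m

When a particle is accelerated through voltage V, it gains kinetic energy KE = qV.

The de Broglie wavelength is then λ = h/√(2mqV):

λ = h/√(2mqV)
λ = (6.626 × 10^-34 J·s) / √(2 × 9.11 × 10^-31 kg × 1.602 × 10^-19 C × 2365.5 V)
λ = 2.52 × 10^-11 m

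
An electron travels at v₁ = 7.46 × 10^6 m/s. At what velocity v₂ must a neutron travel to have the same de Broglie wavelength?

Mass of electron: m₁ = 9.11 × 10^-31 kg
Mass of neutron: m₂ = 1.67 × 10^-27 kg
v₂ = 4.07 × 10^3 m/s

For equal de Broglie wavelengths: λ₁ = λ₂

h/(m₁v₁) = h/(m₂v₂)
m₁v₁ = m₂v₂
v₂ = v₁ · (m₁/m₂)

v₂ = 7.46 × 10^6 m/s × (9.11 × 10^-31 kg / 1.67 × 10^-27 kg)
v₂ = 4.07 × 10^3 m/s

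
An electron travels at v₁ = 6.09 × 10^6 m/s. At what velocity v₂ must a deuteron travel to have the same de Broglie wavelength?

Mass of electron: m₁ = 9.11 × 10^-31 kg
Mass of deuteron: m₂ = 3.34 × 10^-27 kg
v₂ = 1.66 × 10^3 m/s

For equal de Broglie wavelengths: λ₁ = λ₂

h/(m₁v₁) = h/(m₂v₂)
m₁v₁ = m₂v₂
v₂ = v₁ · (m₁/m₂)

v₂ = 6.09 × 10^6 m/s × (9.11 × 10^-31 kg / 3.34 × 10^-27 kg)
v₂ = 1.66 × 10^3 m/s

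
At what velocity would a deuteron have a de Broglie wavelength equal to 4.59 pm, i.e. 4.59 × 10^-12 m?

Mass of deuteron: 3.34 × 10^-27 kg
4.32 × 10^4 m/s

From λ = h/(mv), solve for v:

v = h/(mλ)
v = (6.626 × 10^-34 J·s) / (3.34 × 10^-27 kg × 4.59 × 10^-12 m)
v = 4.32 × 10^4 m/s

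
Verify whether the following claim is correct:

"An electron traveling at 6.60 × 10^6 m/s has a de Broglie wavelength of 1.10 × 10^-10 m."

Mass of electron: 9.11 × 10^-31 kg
True

The claim is correct.

Using λ = h/(mv):
λ = (6.626 × 10^-34 J·s) / (9.11 × 10^-31 kg × 6.60 × 10^6 m/s)
λ = 1.10 × 10^-10 m

This matches the claimed value.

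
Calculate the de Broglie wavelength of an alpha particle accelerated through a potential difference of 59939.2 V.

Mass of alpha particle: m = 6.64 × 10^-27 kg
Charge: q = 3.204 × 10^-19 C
4.15 × 10^-14 m

When a particle is accelerated through voltage V, it gains kinetic energy KE = qV.

The de Broglie wavelength is then λ = h/√(2mqV):

λ = h/√(2mqV)
λ = (6.626 × 10^-34 J·s) / √(2 × 6.64 × 10^-27 kg × 3.204 × 10^-19 C × 59939.2 V)
λ = 4.15 × 10^-14 m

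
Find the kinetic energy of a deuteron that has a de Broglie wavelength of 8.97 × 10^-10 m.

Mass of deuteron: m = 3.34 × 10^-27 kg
8.17 × 10^-23 J (or 5.10 × 10^-4 eV)

From λ = h/√(2mKE), we solve for KE:

λ² = h²/(2mKE)
KE = h²/(2mλ²)
KE = (6.626 × 10^-34 J·s)² / (2 × 3.34 × 10^-27 kg × (8.97 × 10^-10 m)²)
KE = 8.17 × 10^-23 J
KE = 5.10 × 10^-4 eV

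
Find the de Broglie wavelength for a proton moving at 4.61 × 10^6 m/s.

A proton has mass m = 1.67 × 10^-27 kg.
8.61 × 10^-14 m

Using the de Broglie relation λ = h/(mv):

λ = h/(mv)
λ = (6.626 × 10^-34 J·s) / (1.67 × 10^-27 kg × 4.61 × 10^6 m/s)
λ = 8.61 × 10^-14 m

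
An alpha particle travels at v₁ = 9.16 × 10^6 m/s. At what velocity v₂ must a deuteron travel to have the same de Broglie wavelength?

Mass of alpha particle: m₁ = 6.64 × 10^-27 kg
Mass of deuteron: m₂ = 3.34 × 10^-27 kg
v₂ = 1.82 × 10^7 m/s

For equal de Broglie wavelengths: λ₁ = λ₂

h/(m₁v₁) = h/(m₂v₂)
m₁v₁ = m₂v₂
v₂ = v₁ · (m₁/m₂)

v₂ = 9.16 × 10^6 m/s × (6.64 × 10^-27 kg / 3.34 × 10^-27 kg)
v₂ = 1.82 × 10^7 m/s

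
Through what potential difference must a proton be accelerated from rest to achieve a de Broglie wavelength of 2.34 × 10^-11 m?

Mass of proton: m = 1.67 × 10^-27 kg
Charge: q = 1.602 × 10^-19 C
1.50 V

From λ = h/√(2mqV), we solve for V:

λ² = h²/(2mqV)
V = h²/(2mqλ²)
V = (6.626 × 10^-34 J·s)² / (2 × 1.67 × 10^-27 kg × 1.602 × 10^-19 C × (2.34 × 10^-11 m)²)
V = 1.50 V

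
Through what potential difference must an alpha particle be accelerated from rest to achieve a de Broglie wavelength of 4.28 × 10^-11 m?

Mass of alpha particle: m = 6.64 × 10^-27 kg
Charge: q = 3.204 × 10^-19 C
5.63 × 10^-2 V

From λ = h/√(2mqV), we solve for V:

λ² = h²/(2mqV)
V = h²/(2mqλ²)
V = (6.626 × 10^-34 J·s)² / (2 × 6.64 × 10^-27 kg × 3.204 × 10^-19 C × (4.28 × 10^-11 m)²)
V = 5.63 × 10^-2 V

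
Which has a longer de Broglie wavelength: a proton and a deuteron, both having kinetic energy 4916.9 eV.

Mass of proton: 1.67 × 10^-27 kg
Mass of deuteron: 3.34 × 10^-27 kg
The proton has the longer wavelength.

Using λ = h/√(2mKE):

For proton: λ₁ = h/√(2m₁KE) = 4.08 × 10^-13 m
For deuteron: λ₂ = h/√(2m₂KE) = 2.89 × 10^-13 m

Since λ ∝ 1/√m at constant kinetic energy, the lighter particle has the longer wavelength.

The proton has the longer de Broglie wavelength.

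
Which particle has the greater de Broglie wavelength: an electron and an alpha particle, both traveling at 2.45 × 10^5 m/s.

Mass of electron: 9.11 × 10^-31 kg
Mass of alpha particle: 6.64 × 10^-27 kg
The electron has the longer wavelength.

Using λ = h/(mv), since both particles have the same velocity, the wavelength depends only on mass.

For electron: λ₁ = h/(m₁v) = 2.97 × 10^-9 m
For alpha particle: λ₂ = h/(m₂v) = 4.07 × 10^-13 m

Since λ ∝ 1/m at constant velocity, the lighter particle has the longer wavelength.

The electron has the longer de Broglie wavelength.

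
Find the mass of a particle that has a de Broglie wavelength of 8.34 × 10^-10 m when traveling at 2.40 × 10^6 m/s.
3.31 × 10^-31 kg

From the de Broglie relation λ = h/(mv), we solve for m:

m = h/(λv)
m = (6.626 × 10^-34 J·s) / (8.34 × 10^-10 m × 2.40 × 10^6 m/s)
m = 3.31 × 10^-31 kg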